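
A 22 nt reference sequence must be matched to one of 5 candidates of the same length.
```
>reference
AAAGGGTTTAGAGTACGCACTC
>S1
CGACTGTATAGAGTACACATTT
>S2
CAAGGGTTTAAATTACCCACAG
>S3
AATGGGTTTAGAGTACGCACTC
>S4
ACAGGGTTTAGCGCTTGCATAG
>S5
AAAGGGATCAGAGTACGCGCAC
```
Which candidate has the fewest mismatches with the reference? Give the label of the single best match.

S1 differs at 8 positions; S2 differs at 6 positions; S3 differs at 1 position; S4 differs at 8 positions; S5 differs at 4 positions. The closest is S3.

S3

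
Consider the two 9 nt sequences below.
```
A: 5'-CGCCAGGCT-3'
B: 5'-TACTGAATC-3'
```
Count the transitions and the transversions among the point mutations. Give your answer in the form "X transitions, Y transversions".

8 transitions, 0 transversions

Mismatches (1-based):
position 1: C→T (pyrimidine→pyrimidine, transition)
position 2: G→A (purine→purine, transition)
position 4: C→T (pyrimidine→pyrimidine, transition)
position 5: A→G (purine→purine, transition)
position 6: G→A (purine→purine, transition)
position 7: G→A (purine→purine, transition)
position 8: C→T (pyrimidine→pyrimidine, transition)
position 9: T→C (pyrimidine→pyrimidine, transition)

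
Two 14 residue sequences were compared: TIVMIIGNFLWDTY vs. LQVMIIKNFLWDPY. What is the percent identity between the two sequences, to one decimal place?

4 positions differ (1, 2, 7, 13), so 10 of 14 match: 10/14 = 71.43%.

71.4%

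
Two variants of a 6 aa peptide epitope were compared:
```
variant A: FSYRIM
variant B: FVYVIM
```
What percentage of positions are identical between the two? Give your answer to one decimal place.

66.7%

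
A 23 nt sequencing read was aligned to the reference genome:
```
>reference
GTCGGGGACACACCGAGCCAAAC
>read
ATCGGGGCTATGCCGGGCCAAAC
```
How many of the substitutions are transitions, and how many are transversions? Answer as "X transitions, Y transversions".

5 transitions, 1 transversion

Transitions (purine↔purine or pyrimidine↔pyrimidine): 1 G→A, 9 C→T, 11 C→T, 12 A→G, 16 A→G.
Transversions (purine↔pyrimidine): 8 A→C.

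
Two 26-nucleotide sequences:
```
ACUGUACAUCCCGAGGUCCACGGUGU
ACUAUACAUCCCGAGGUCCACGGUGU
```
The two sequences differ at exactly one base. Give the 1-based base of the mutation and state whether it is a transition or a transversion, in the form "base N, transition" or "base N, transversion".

base 4, transition

The sequences differ only at base 4: G→A (purine→purine), a transition.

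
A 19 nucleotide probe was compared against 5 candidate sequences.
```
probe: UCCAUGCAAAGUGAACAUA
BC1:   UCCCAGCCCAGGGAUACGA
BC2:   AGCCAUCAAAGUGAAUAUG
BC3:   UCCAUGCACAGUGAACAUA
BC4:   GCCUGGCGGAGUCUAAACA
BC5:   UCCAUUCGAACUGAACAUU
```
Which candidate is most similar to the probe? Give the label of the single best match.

BC3

Hamming distances to probe — BC1: 9; BC2: 7; BC3: 1; BC4: 9; BC5: 4.
Smallest is BC3 with 1 mismatch.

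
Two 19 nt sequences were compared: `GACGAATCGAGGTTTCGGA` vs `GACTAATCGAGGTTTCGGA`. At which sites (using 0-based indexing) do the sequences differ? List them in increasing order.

Differences at site 3 (G→T).

3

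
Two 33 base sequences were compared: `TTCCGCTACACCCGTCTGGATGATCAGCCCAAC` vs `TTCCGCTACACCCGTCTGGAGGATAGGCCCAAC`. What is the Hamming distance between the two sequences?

3

Comparing position by position, 3 bases differ: 21 (T/G), 25 (C/A), 26 (A/G).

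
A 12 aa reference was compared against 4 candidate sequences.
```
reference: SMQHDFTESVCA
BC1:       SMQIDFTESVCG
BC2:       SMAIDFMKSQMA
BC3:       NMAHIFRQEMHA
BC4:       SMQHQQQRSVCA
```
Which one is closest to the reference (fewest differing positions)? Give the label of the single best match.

Hamming distances to reference — BC1: 2; BC2: 6; BC3: 8; BC4: 4.
Smallest is BC1 with 2 mismatches.

BC1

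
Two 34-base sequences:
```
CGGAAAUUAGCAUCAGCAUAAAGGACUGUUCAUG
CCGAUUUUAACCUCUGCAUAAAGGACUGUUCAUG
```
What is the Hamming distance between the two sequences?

6

The sequences differ at sites 2, 5, 6, 10, 12, 15 (1-based) — 6 in total.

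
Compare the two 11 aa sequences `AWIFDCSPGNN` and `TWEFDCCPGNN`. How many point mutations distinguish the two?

Comparing position by position, 3 residues differ: 1 (A/T), 3 (I/E), 7 (S/C).

3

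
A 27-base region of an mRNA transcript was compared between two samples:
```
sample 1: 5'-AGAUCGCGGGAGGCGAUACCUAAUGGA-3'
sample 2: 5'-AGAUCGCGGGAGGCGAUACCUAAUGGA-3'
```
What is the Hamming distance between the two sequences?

The two sequences are identical at every position.

0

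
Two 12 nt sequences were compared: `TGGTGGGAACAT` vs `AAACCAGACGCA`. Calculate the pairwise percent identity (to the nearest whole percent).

10 positions differ (1, 2, 3, 4, 5, 6, 9, 10, 11, 12), so 2 of 12 match: 2/12 = 16.67%.

17%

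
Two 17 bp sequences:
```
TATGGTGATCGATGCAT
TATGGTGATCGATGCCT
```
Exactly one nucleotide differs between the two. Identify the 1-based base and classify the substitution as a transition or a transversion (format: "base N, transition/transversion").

Base 16 changes A→C. A is a purine and C is a pyrimidine, so this is a transversion.

base 16, transversion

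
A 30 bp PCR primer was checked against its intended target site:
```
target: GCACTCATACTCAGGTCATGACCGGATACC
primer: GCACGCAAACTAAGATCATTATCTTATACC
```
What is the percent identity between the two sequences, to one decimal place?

8 positions differ (5, 8, 12, 15, 20, 22, 24, 25), so 22 of 30 match: 22/30 = 73.33%.

73.3%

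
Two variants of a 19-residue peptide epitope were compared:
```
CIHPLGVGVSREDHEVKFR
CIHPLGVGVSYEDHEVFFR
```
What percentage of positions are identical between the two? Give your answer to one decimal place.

89.5%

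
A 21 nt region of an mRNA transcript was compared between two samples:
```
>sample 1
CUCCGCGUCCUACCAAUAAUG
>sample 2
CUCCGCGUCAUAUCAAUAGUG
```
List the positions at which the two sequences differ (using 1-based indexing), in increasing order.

Differences at position 10 (C→A), position 13 (C→U), position 19 (A→G).

10, 13, 19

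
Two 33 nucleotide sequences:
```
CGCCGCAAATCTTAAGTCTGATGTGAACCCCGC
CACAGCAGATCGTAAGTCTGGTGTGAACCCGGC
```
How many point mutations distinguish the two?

6

Mismatches (1-based): site 2: G→A; site 4: C→A; site 8: A→G; site 12: T→G; site 21: A→G; site 31: C→G.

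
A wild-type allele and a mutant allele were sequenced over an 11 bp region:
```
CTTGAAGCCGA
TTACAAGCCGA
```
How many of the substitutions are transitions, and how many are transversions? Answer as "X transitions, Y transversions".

Transitions (purine↔purine or pyrimidine↔pyrimidine): 1 C→T.
Transversions (purine↔pyrimidine): 3 T→A, 4 G→C.

1 transition, 2 transversions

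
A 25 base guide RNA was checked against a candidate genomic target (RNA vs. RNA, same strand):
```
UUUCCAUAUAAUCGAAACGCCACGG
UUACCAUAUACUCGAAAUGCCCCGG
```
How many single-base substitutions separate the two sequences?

4

Comparing position by position, 4 bases differ: 3 (U/A), 11 (A/C), 18 (C/U), 22 (A/C).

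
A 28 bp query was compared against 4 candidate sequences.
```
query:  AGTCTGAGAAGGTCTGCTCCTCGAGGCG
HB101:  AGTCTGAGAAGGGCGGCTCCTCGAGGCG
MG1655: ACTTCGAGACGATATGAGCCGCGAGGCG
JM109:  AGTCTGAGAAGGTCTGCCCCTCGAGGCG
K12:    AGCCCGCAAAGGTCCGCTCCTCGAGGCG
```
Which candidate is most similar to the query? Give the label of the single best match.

JM109

HB101 differs at 2 sites; MG1655 differs at 9 sites; JM109 differs at 1 site; K12 differs at 5 sites. The closest is JM109.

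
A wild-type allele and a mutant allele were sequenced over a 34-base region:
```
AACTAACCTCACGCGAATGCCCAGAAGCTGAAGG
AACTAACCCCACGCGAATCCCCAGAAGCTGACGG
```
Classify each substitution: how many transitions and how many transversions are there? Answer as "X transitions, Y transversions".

1 transition, 2 transversions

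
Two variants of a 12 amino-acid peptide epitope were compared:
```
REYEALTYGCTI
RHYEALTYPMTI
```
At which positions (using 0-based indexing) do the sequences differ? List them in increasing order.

Scanning 0-based: 1: E/H; 8: G/P; 9: C/M.

1, 8, 9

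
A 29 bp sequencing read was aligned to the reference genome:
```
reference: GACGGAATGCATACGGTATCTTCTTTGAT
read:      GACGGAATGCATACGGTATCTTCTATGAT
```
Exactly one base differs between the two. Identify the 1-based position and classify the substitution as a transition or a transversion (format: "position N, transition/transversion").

Position 25 changes T→A. T is a pyrimidine and A is a purine, so this is a transversion.

position 25, transversion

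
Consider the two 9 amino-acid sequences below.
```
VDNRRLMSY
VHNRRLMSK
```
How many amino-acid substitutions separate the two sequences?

2

Mismatches (1-based): position 2: D→H; position 9: Y→K.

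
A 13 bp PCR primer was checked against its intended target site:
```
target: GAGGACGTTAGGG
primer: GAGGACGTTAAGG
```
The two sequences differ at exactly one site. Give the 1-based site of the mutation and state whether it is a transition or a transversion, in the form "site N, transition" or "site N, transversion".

site 11, transition

Site 11 changes G→A. G is a purine and A is a purine, so this is a transition.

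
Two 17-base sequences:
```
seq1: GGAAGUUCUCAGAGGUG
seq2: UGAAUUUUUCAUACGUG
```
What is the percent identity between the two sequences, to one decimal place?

Mismatches at positions 1, 5, 8, 12, 14 (1-based): 5 of 17.
Identical positions: 12/17 = 70.59% → 70.6%.

70.6%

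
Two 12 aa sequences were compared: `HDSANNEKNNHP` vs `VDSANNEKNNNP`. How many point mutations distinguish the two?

2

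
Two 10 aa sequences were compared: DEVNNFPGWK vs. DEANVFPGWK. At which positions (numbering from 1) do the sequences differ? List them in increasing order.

Differences at position 3 (V→A), position 5 (N→V).

3, 5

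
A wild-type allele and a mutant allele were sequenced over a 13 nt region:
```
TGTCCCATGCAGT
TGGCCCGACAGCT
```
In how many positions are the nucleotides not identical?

Mismatches (1-based): position 3: T→G; position 7: A→G; position 8: T→A; position 9: G→C; position 10: C→A; position 11: A→G; position 12: G→C.

7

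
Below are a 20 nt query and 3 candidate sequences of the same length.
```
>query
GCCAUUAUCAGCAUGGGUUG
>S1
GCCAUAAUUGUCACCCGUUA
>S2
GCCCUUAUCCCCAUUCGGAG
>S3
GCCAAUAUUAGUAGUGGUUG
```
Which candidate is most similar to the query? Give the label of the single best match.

S3

S1 differs at 8 bases; S2 differs at 7 bases; S3 differs at 5 bases. The closest is S3.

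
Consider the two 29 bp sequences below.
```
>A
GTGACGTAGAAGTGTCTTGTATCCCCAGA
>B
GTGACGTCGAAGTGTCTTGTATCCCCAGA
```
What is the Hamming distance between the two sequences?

Comparing position by position, 1 position differs: 8 (A/C).

1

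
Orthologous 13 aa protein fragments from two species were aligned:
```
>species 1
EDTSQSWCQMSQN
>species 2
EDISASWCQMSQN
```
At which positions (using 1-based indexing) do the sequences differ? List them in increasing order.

3, 5

Differences at position 3 (T→I), position 5 (Q→A).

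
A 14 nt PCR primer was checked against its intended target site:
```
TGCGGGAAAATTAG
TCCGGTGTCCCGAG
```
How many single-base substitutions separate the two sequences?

The sequences differ at sites 2, 6, 7, 8, 9, 10, 11, 12 (1-based) — 8 in total.

8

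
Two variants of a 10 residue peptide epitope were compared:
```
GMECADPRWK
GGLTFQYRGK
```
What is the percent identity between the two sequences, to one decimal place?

7 positions differ (2, 3, 4, 5, 6, 7, 9), so 3 of 10 match: 3/10 = 30%.

30.0%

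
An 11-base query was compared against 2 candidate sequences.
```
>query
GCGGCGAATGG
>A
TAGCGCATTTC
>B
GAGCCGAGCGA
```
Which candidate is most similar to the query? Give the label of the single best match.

B

Hamming distances to query — A: 8; B: 5.
Smallest is B with 5 mismatches.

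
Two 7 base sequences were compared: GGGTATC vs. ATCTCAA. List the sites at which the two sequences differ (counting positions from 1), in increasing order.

1, 2, 3, 5, 6, 7

Differences at site 1 (G→A), site 2 (G→T), site 3 (G→C), site 5 (A→C), site 6 (T→A), site 7 (C→A).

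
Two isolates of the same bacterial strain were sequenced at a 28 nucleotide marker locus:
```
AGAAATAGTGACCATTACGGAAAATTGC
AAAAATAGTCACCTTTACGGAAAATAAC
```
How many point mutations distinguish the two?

The sequences differ at positions 2, 10, 14, 26, 27 (1-based) — 5 in total.

5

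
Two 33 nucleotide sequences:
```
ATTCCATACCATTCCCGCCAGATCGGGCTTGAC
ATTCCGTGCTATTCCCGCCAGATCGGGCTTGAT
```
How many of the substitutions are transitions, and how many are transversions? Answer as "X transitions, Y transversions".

4 transitions, 0 transversions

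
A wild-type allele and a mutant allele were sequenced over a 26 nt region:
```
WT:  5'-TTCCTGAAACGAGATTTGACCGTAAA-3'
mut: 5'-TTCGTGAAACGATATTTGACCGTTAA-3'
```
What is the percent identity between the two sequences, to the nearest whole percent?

88%

Mismatches at positions 4, 13, 24 (1-based): 3 of 26.
Identical positions: 23/26 = 88.46% → 88%.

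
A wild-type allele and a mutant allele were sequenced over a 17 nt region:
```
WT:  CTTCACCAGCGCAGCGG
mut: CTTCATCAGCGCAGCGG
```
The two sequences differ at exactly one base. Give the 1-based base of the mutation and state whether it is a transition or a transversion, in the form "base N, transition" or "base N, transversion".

Base 6 changes C→T. C is a pyrimidine and T is a pyrimidine, so this is a transition.

base 6, transition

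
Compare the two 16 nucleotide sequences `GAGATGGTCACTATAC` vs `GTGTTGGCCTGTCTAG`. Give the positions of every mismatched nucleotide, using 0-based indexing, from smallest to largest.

Scanning 0-based: 1: A/T; 3: A/T; 7: T/C; 9: A/T; 10: C/G; 12: A/C; 15: C/G.

1, 3, 7, 9, 10, 12, 15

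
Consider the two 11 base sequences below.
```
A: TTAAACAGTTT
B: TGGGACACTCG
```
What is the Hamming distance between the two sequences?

6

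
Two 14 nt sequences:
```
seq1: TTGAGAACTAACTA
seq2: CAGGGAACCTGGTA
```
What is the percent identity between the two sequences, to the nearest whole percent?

50%

Mismatches at positions 1, 2, 4, 9, 10, 11, 12 (1-based): 7 of 14.
Identical positions: 7/14 = 50% → 50%.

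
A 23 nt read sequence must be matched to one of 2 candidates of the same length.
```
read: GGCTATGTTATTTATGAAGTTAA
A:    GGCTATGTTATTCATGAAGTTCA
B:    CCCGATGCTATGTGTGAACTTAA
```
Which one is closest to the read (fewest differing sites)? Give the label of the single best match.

A

A differs at 2 sites; B differs at 7 sites. The closest is A.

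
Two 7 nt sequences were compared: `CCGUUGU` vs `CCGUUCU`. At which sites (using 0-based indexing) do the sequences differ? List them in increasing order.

Differences at site 5 (G→C).

5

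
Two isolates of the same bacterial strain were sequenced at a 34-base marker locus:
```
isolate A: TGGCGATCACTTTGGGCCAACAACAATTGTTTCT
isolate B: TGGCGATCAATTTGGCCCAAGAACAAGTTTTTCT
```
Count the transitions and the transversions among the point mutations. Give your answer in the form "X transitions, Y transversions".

Mismatches (1-based):
position 10: C→A (pyrimidine→purine, transversion)
position 16: G→C (purine→pyrimidine, transversion)
position 21: C→G (pyrimidine→purine, transversion)
position 27: T→G (pyrimidine→purine, transversion)
position 29: G→T (purine→pyrimidine, transversion)

0 transitions, 5 transversions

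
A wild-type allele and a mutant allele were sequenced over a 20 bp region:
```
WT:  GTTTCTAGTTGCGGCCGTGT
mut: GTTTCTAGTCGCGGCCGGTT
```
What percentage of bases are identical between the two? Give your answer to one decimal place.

85.0%

Mismatches at positions 10, 18, 19 (1-based): 3 of 20.
Identical positions: 17/20 = 85% → 85.0%.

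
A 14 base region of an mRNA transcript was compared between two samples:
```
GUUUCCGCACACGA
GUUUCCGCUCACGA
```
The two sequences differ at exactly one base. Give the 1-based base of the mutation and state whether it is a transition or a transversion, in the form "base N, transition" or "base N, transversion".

Base 9 changes A→U. A is a purine and U is a pyrimidine, so this is a transversion.

base 9, transversion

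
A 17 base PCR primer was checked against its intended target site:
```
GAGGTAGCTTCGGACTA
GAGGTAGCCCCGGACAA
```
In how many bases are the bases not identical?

3

The sequences differ at bases 9, 10, 16 (1-based) — 3 in total.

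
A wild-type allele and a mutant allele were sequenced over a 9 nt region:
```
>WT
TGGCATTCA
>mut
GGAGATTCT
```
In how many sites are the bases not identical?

Mismatches (1-based): site 1: T→G; site 3: G→A; site 4: C→G; site 9: A→T.

4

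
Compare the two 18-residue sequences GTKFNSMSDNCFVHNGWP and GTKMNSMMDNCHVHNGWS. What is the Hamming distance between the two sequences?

4

Comparing position by position, 4 residues differ: 4 (F/M), 8 (S/M), 12 (F/H), 18 (P/S).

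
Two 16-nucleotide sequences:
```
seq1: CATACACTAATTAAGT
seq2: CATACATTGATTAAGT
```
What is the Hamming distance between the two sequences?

The sequences differ at positions 7, 9 (1-based) — 2 in total.

2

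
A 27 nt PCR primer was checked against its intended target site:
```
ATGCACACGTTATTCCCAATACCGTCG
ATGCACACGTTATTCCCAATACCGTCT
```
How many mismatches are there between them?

Comparing position by position, 1 position differs: 27 (G/T).

1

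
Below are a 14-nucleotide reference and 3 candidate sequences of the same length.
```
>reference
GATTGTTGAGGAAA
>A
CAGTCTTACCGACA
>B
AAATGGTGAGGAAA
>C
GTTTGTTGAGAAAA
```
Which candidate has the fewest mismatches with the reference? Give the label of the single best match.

A differs at 7 positions; B differs at 3 positions; C differs at 2 positions. The closest is C.

C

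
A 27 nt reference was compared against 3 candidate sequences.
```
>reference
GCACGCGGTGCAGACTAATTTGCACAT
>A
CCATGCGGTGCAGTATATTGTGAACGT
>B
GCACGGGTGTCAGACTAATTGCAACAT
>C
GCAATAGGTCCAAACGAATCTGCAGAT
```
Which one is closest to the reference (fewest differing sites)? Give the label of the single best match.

B

A differs at 8 sites; B differs at 7 sites; C differs at 8 sites. The closest is B.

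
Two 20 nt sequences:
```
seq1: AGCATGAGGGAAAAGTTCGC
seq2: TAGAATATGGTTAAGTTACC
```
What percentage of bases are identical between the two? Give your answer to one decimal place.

50.0%

Mismatches at positions 1, 2, 3, 5, 6, 8, 11, 12, 18, 19 (1-based): 10 of 20.
Identical positions: 10/20 = 50% → 50.0%.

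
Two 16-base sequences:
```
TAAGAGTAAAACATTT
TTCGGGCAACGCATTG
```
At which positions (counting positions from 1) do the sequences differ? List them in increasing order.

2, 3, 5, 7, 10, 11, 16

Scanning 1-based: 2: A/T; 3: A/C; 5: A/G; 7: T/C; 10: A/C; 11: A/G; 16: T/G.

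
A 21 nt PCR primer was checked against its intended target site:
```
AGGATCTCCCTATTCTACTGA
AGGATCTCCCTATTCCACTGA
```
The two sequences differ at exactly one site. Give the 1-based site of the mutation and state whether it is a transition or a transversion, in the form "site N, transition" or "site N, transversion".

The sequences differ only at site 16: T→C (pyrimidine→pyrimidine), a transition.

site 16, transition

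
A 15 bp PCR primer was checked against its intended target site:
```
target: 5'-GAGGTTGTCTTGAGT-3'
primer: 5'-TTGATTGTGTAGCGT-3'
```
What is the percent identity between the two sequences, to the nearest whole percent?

60%

Mismatches at positions 1, 2, 4, 9, 11, 13 (1-based): 6 of 15.
Identical positions: 9/15 = 60% → 60%.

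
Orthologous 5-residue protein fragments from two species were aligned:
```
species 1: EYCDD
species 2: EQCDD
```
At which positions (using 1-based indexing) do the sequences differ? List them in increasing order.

2

Scanning 1-based: 2: Y/Q.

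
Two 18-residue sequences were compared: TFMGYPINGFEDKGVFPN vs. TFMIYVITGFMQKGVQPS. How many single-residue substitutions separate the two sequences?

Mismatches (1-based): position 4: G→I; position 6: P→V; position 8: N→T; position 11: E→M; position 12: D→Q; position 16: F→Q; position 18: N→S.

7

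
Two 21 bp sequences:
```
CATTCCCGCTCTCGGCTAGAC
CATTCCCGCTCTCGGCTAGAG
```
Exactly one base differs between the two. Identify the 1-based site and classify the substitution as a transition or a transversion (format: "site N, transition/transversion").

The sequences differ only at site 21: C→G (pyrimidine→purine), a transversion.

site 21, transversion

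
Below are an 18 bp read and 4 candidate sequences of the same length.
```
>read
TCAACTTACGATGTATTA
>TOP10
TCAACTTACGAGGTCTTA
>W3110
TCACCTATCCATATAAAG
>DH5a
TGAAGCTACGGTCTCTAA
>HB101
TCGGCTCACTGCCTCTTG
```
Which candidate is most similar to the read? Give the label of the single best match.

TOP10

Hamming distances to read — TOP10: 2; W3110: 8; DH5a: 7; HB101: 9.
Smallest is TOP10 with 2 mismatches.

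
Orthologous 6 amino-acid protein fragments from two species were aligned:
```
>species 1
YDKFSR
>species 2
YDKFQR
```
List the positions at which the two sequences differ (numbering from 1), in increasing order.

5

Differences at position 5 (S→Q).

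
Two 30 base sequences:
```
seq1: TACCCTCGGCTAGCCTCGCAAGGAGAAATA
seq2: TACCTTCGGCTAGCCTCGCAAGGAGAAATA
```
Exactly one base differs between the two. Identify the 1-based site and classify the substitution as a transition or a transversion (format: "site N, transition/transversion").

site 5, transition

The sequences differ only at site 5: C→T (pyrimidine→pyrimidine), a transition.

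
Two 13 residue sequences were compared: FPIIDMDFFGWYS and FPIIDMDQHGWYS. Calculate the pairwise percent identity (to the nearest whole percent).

85%

Mismatches at positions 8, 9 (1-based): 2 of 13.
Identical positions: 11/13 = 84.62% → 85%.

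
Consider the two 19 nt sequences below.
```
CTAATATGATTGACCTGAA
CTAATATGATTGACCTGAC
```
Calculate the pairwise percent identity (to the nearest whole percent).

95%

Mismatch at position 19 (1-based): 1 of 19.
Identical positions: 18/19 = 94.74% → 95%.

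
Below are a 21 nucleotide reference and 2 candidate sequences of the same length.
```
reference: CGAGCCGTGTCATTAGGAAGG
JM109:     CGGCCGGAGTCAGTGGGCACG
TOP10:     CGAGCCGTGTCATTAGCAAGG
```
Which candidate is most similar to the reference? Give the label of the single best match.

Hamming distances to reference — JM109: 8; TOP10: 1.
Smallest is TOP10 with 1 mismatch.

TOP10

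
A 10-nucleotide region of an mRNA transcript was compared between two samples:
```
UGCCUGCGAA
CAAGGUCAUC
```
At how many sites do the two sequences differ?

9

Comparing position by position, 9 sites differ: 1 (U/C), 2 (G/A), 3 (C/A), 4 (C/G), 5 (U/G), 6 (G/U), 8 (G/A), 9 (A/U), 10 (A/C).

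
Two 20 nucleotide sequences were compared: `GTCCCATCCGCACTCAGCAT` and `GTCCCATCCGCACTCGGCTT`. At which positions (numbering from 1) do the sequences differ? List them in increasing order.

Scanning 1-based: 16: A/G; 19: A/T.

16, 19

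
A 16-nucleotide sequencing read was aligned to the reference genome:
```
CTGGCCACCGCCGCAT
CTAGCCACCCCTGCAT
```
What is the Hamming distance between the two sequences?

3

Comparing position by position, 3 sites differ: 3 (G/A), 10 (G/C), 12 (C/T).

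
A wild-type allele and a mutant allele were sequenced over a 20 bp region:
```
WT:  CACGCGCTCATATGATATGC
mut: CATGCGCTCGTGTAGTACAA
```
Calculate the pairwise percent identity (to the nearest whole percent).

Mismatches at positions 3, 10, 12, 14, 15, 18, 19, 20 (1-based): 8 of 20.
Identical positions: 12/20 = 60% → 60%.

60%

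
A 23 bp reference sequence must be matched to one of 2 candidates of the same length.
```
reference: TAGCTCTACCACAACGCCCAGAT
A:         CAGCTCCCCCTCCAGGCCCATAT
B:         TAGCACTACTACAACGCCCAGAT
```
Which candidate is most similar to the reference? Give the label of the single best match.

A differs at 7 sites; B differs at 2 sites. The closest is B.

B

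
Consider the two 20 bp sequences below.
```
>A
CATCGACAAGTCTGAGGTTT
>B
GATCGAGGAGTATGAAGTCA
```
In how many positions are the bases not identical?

Comparing position by position, 7 positions differ: 1 (C/G), 7 (C/G), 8 (A/G), 12 (C/A), 16 (G/A), 19 (T/C), 20 (T/A).

7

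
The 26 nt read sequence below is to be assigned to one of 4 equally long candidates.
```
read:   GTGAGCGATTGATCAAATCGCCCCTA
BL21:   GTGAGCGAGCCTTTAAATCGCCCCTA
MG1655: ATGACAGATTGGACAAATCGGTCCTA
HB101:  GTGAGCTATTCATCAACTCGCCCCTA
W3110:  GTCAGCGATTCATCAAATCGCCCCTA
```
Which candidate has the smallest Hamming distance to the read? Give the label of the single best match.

Hamming distances to read — BL21: 5; MG1655: 7; HB101: 3; W3110: 2.
Smallest is W3110 with 2 mismatches.

W3110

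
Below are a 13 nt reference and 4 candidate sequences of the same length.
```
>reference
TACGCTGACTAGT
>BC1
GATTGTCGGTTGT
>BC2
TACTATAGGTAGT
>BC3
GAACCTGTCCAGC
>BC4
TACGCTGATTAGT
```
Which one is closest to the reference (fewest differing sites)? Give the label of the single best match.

BC4

Hamming distances to reference — BC1: 8; BC2: 5; BC3: 6; BC4: 1.
Smallest is BC4 with 1 mismatch.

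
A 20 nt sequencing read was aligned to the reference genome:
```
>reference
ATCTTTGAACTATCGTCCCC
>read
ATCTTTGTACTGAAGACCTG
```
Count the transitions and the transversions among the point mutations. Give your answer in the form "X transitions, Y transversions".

2 transitions, 5 transversions

Mismatches (1-based):
base 8: A→T (purine→pyrimidine, transversion)
base 12: A→G (purine→purine, transition)
base 13: T→A (pyrimidine→purine, transversion)
base 14: C→A (pyrimidine→purine, transversion)
base 16: T→A (pyrimidine→purine, transversion)
base 19: C→T (pyrimidine→pyrimidine, transition)
base 20: C→G (pyrimidine→purine, transversion)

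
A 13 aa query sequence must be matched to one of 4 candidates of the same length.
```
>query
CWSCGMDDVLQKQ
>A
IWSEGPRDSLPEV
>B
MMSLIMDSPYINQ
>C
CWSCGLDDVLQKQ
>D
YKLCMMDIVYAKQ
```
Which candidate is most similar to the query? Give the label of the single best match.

C

Hamming distances to query — A: 8; B: 9; C: 1; D: 7.
Smallest is C with 1 mismatch.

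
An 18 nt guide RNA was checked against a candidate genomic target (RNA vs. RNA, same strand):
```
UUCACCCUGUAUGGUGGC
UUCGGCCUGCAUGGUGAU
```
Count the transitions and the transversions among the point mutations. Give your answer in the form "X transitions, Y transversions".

4 transitions, 1 transversion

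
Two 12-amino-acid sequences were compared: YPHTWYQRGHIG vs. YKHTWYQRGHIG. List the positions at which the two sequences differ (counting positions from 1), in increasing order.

Scanning 1-based: 2: P/K.

2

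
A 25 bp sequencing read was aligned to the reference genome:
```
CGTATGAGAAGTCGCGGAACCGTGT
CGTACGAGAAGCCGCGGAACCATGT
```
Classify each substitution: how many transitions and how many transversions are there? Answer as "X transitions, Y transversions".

3 transitions, 0 transversions

Transitions (purine↔purine or pyrimidine↔pyrimidine): 5 T→C, 12 T→C, 22 G→A.
Transversions (purine↔pyrimidine): none.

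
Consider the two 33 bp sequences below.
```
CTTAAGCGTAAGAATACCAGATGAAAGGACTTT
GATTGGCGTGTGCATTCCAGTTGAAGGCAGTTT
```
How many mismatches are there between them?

Comparing position by position, 12 positions differ: 1 (C/G), 2 (T/A), 4 (A/T), 5 (A/G), 10 (A/G), 11 (A/T), 13 (A/C), 16 (A/T), 21 (A/T), 26 (A/G), 28 (G/C), 30 (C/G).

12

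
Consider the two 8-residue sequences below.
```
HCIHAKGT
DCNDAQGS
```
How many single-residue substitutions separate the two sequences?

5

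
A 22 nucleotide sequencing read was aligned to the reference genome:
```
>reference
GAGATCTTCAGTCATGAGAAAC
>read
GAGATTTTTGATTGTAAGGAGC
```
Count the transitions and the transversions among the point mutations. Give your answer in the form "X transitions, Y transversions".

Transitions (purine↔purine or pyrimidine↔pyrimidine): 6 C→T, 9 C→T, 10 A→G, 11 G→A, 13 C→T, 14 A→G, 16 G→A, 19 A→G, 21 A→G.
Transversions (purine↔pyrimidine): none.

9 transitions, 0 transversions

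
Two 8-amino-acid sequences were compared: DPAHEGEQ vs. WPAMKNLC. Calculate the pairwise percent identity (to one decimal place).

25.0%

Mismatches at positions 1, 4, 5, 6, 7, 8 (1-based): 6 of 8.
Identical positions: 2/8 = 25% → 25.0%.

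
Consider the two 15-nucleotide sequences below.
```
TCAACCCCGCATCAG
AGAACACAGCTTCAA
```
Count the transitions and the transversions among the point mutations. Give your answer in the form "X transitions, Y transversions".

1 transition, 5 transversions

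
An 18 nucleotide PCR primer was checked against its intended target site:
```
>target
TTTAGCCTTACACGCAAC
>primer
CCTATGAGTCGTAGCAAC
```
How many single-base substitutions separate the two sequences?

10

Comparing position by position, 10 bases differ: 1 (T/C), 2 (T/C), 5 (G/T), 6 (C/G), 7 (C/A), 8 (T/G), 10 (A/C), 11 (C/G), 12 (A/T), 13 (C/A).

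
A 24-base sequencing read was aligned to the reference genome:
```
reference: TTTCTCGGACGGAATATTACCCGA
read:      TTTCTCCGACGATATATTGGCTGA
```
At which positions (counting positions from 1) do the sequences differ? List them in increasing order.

Differences at position 7 (G→C), position 12 (G→A), position 13 (A→T), position 19 (A→G), position 20 (C→G), position 22 (C→T).

7, 12, 13, 19, 20, 22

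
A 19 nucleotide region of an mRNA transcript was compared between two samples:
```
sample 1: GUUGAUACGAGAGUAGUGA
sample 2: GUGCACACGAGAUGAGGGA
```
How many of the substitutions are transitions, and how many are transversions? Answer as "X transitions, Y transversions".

Transitions (purine↔purine or pyrimidine↔pyrimidine): 6 U→C.
Transversions (purine↔pyrimidine): 3 U→G, 4 G→C, 13 G→U, 14 U→G, 17 U→G.

1 transition, 5 transversions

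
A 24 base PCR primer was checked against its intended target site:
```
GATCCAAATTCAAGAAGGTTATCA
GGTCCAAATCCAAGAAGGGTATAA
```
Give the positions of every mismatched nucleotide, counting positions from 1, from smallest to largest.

Scanning 1-based: 2: A/G; 10: T/C; 19: T/G; 23: C/A.

2, 10, 19, 23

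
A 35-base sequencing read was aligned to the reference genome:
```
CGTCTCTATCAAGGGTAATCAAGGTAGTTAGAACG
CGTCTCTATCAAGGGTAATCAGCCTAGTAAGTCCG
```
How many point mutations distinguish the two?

6

Comparing position by position, 6 bases differ: 22 (A/G), 23 (G/C), 24 (G/C), 29 (T/A), 32 (A/T), 33 (A/C).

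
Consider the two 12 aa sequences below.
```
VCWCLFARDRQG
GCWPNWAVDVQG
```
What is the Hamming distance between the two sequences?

Comparing position by position, 6 residues differ: 1 (V/G), 4 (C/P), 5 (L/N), 6 (F/W), 8 (R/V), 10 (R/V).

6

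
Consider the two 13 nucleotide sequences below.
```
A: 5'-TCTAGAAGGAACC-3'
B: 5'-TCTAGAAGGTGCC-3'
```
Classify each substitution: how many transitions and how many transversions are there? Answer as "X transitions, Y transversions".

1 transition, 1 transversion

Transitions (purine↔purine or pyrimidine↔pyrimidine): 11 A→G.
Transversions (purine↔pyrimidine): 10 A→T.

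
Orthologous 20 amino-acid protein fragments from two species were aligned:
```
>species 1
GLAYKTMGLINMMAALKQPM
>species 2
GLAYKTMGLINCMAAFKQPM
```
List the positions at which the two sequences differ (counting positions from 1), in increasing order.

Differences at position 12 (M→C), position 16 (L→F).

12, 16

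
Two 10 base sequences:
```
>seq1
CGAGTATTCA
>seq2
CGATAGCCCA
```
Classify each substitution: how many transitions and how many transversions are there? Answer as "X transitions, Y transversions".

3 transitions, 2 transversions

Mismatches (1-based):
position 4: G→T (purine→pyrimidine, transversion)
position 5: T→A (pyrimidine→purine, transversion)
position 6: A→G (purine→purine, transition)
position 7: T→C (pyrimidine→pyrimidine, transition)
position 8: T→C (pyrimidine→pyrimidine, transition)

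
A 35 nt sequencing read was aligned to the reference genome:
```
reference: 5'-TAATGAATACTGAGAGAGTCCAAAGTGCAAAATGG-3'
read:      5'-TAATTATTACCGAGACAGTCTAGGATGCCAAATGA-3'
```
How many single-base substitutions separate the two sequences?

Comparing position by position, 10 positions differ: 5 (G/T), 7 (A/T), 11 (T/C), 16 (G/C), 21 (C/T), 23 (A/G), 24 (A/G), 25 (G/A), 29 (A/C), 35 (G/A).

10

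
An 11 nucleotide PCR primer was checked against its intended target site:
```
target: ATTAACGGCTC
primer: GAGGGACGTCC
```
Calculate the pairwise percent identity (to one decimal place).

18.2%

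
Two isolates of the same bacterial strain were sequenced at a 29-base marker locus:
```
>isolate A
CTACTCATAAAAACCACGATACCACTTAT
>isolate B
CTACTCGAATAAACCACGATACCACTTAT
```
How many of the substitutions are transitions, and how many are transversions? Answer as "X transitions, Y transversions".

1 transition, 2 transversions

Transitions (purine↔purine or pyrimidine↔pyrimidine): 7 A→G.
Transversions (purine↔pyrimidine): 8 T→A, 10 A→T.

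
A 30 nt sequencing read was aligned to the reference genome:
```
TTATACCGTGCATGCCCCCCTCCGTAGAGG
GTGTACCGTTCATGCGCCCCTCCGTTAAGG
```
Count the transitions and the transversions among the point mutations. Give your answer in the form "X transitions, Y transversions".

Mismatches (1-based):
base 1: T→G (pyrimidine→purine, transversion)
base 3: A→G (purine→purine, transition)
base 10: G→T (purine→pyrimidine, transversion)
base 16: C→G (pyrimidine→purine, transversion)
base 26: A→T (purine→pyrimidine, transversion)
base 27: G→A (purine→purine, transition)

2 transitions, 4 transversions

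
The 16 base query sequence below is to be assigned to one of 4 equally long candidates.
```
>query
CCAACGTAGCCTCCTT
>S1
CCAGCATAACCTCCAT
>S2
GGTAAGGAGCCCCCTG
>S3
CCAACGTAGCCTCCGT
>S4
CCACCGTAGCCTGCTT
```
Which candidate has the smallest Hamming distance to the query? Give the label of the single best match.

Hamming distances to query — S1: 4; S2: 7; S3: 1; S4: 2.
Smallest is S3 with 1 mismatch.

S3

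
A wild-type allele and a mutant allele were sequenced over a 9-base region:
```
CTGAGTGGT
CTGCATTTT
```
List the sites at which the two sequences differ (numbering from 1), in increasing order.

4, 5, 7, 8

Scanning 1-based: 4: A/C; 5: G/A; 7: G/T; 8: G/T.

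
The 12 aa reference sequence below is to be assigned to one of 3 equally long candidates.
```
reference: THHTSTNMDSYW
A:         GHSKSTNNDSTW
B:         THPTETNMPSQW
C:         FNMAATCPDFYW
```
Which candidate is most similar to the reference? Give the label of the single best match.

B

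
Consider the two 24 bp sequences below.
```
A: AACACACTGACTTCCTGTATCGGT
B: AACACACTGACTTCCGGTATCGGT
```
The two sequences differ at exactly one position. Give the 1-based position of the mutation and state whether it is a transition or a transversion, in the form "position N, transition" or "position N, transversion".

position 16, transversion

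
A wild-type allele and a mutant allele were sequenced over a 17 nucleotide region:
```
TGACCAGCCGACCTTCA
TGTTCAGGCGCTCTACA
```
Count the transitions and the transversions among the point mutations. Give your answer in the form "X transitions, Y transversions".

Mismatches (1-based):
base 3: A→T (purine→pyrimidine, transversion)
base 4: C→T (pyrimidine→pyrimidine, transition)
base 8: C→G (pyrimidine→purine, transversion)
base 11: A→C (purine→pyrimidine, transversion)
base 12: C→T (pyrimidine→pyrimidine, transition)
base 15: T→A (pyrimidine→purine, transversion)

2 transitions, 4 transversions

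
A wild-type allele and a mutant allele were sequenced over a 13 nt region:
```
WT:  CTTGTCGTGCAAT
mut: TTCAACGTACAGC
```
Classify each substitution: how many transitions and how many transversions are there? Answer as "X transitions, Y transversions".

Mismatches (1-based):
position 1: C→T (pyrimidine→pyrimidine, transition)
position 3: T→C (pyrimidine→pyrimidine, transition)
position 4: G→A (purine→purine, transition)
position 5: T→A (pyrimidine→purine, transversion)
position 9: G→A (purine→purine, transition)
position 12: A→G (purine→purine, transition)
position 13: T→C (pyrimidine→pyrimidine, transition)

6 transitions, 1 transversion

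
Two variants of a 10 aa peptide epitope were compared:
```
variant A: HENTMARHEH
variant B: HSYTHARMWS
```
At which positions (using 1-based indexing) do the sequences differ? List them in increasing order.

Differences at position 2 (E→S), position 3 (N→Y), position 5 (M→H), position 8 (H→M), position 9 (E→W), position 10 (H→S).

2, 3, 5, 8, 9, 10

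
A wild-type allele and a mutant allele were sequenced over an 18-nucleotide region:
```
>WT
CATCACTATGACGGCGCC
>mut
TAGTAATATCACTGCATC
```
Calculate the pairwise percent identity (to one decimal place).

8 positions differ (1, 3, 4, 6, 10, 13, 16, 17), so 10 of 18 match: 10/18 = 55.56%.

55.6%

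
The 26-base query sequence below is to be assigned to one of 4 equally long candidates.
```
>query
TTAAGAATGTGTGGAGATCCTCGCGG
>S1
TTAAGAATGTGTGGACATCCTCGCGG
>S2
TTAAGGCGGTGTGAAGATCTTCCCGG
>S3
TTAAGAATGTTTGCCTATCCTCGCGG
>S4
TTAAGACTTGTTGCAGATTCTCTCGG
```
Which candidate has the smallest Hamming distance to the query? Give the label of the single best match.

S1 differs at 1 site; S2 differs at 6 sites; S3 differs at 4 sites; S4 differs at 7 sites. The closest is S1.

S1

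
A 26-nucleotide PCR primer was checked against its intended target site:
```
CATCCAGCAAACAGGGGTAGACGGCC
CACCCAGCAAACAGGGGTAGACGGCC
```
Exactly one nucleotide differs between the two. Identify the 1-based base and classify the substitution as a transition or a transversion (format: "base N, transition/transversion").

The sequences differ only at base 3: T→C (pyrimidine→pyrimidine), a transition.

base 3, transition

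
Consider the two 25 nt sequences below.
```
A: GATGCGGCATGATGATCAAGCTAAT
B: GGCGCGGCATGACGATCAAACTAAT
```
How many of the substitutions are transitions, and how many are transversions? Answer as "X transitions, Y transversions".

4 transitions, 0 transversions

Transitions (purine↔purine or pyrimidine↔pyrimidine): 2 A→G, 3 T→C, 13 T→C, 20 G→A.
Transversions (purine↔pyrimidine): none.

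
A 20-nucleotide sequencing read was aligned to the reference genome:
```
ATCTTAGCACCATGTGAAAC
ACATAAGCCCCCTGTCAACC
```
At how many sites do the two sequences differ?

The sequences differ at sites 2, 3, 5, 9, 12, 16, 19 (1-based) — 7 in total.

7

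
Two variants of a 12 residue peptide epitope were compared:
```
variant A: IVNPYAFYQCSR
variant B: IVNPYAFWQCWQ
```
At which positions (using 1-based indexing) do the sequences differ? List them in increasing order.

8, 11, 12

Differences at position 8 (Y→W), position 11 (S→W), position 12 (R→Q).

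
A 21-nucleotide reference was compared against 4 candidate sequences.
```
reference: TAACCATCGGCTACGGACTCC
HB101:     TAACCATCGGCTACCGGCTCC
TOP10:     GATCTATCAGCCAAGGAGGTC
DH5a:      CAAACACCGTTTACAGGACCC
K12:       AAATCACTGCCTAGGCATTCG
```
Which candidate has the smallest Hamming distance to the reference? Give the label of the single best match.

HB101

Hamming distances to reference — HB101: 2; TOP10: 9; DH5a: 9; K12: 9.
Smallest is HB101 with 2 mismatches.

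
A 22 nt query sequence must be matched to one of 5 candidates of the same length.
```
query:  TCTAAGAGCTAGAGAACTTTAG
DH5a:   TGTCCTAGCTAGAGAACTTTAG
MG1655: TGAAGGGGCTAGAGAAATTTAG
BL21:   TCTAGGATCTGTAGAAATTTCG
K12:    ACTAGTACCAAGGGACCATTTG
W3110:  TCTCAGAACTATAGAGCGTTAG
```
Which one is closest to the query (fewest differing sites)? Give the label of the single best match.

DH5a differs at 4 sites; MG1655 differs at 5 sites; BL21 differs at 6 sites; K12 differs at 9 sites; W3110 differs at 5 sites. The closest is DH5a.

DH5a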